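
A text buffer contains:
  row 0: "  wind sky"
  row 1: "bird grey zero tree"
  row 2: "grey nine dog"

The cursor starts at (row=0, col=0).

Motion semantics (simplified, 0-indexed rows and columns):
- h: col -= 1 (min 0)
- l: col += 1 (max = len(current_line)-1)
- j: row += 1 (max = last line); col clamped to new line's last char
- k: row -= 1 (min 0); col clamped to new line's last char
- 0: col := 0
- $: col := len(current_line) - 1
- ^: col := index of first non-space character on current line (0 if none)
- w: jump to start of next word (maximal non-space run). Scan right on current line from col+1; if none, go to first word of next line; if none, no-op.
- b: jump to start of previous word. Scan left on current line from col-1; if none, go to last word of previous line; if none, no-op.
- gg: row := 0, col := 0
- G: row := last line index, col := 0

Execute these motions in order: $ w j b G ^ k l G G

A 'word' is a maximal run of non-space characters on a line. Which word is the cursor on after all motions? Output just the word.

After 1 ($): row=0 col=9 char='y'
After 2 (w): row=1 col=0 char='b'
After 3 (j): row=2 col=0 char='g'
After 4 (b): row=1 col=15 char='t'
After 5 (G): row=2 col=0 char='g'
After 6 (^): row=2 col=0 char='g'
After 7 (k): row=1 col=0 char='b'
After 8 (l): row=1 col=1 char='i'
After 9 (G): row=2 col=0 char='g'
After 10 (G): row=2 col=0 char='g'

Answer: grey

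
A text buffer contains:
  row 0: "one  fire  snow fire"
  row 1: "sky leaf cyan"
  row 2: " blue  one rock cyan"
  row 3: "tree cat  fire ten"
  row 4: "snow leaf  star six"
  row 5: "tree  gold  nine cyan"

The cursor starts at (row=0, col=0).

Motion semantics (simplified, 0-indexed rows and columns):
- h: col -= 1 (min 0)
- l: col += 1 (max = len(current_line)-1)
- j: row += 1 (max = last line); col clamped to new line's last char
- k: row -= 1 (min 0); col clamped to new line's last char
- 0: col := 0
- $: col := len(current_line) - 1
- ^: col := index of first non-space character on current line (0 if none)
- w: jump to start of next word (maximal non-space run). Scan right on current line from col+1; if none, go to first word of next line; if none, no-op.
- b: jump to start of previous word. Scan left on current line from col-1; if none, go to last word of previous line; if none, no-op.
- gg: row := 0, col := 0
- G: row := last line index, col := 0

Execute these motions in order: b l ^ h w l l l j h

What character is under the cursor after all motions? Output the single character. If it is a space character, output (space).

After 1 (b): row=0 col=0 char='o'
After 2 (l): row=0 col=1 char='n'
After 3 (^): row=0 col=0 char='o'
After 4 (h): row=0 col=0 char='o'
After 5 (w): row=0 col=5 char='f'
After 6 (l): row=0 col=6 char='i'
After 7 (l): row=0 col=7 char='r'
After 8 (l): row=0 col=8 char='e'
After 9 (j): row=1 col=8 char='_'
After 10 (h): row=1 col=7 char='f'

Answer: f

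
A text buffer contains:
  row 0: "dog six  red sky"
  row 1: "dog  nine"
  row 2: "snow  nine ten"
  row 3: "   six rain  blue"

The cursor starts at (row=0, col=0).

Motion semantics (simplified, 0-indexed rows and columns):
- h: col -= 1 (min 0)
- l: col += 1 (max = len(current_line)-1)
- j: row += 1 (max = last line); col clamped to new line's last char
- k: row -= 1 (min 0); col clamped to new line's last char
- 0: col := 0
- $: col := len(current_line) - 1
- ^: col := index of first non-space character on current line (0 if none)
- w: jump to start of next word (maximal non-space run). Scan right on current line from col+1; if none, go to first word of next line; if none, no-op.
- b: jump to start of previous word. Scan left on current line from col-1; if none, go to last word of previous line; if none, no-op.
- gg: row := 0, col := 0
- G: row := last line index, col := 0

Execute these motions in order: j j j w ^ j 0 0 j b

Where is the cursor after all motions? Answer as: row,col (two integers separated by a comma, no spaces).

Answer: 2,11

Derivation:
After 1 (j): row=1 col=0 char='d'
After 2 (j): row=2 col=0 char='s'
After 3 (j): row=3 col=0 char='_'
After 4 (w): row=3 col=3 char='s'
After 5 (^): row=3 col=3 char='s'
After 6 (j): row=3 col=3 char='s'
After 7 (0): row=3 col=0 char='_'
After 8 (0): row=3 col=0 char='_'
After 9 (j): row=3 col=0 char='_'
After 10 (b): row=2 col=11 char='t'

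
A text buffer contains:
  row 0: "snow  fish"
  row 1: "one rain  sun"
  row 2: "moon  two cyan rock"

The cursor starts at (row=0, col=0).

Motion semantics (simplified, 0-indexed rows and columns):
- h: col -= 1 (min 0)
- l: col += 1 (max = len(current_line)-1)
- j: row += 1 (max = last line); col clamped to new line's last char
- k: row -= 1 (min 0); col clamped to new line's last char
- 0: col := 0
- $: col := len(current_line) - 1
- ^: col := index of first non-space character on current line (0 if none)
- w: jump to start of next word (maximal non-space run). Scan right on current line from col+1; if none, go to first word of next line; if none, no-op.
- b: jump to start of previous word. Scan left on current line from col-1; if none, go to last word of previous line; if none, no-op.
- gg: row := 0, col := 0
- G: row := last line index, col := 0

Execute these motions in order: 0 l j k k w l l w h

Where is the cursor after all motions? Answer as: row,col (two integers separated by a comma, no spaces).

After 1 (0): row=0 col=0 char='s'
After 2 (l): row=0 col=1 char='n'
After 3 (j): row=1 col=1 char='n'
After 4 (k): row=0 col=1 char='n'
After 5 (k): row=0 col=1 char='n'
After 6 (w): row=0 col=6 char='f'
After 7 (l): row=0 col=7 char='i'
After 8 (l): row=0 col=8 char='s'
After 9 (w): row=1 col=0 char='o'
After 10 (h): row=1 col=0 char='o'

Answer: 1,0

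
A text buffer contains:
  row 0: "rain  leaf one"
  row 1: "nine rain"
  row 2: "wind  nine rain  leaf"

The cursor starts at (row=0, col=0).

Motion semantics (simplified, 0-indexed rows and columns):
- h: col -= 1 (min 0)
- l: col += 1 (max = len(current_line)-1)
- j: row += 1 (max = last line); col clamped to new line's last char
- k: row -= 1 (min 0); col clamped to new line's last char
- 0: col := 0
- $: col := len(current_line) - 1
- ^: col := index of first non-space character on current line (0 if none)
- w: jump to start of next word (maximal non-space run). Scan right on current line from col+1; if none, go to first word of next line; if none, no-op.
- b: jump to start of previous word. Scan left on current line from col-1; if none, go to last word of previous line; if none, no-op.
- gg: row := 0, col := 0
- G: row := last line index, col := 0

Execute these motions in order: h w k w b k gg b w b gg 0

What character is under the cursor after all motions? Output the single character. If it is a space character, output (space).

After 1 (h): row=0 col=0 char='r'
After 2 (w): row=0 col=6 char='l'
After 3 (k): row=0 col=6 char='l'
After 4 (w): row=0 col=11 char='o'
After 5 (b): row=0 col=6 char='l'
After 6 (k): row=0 col=6 char='l'
After 7 (gg): row=0 col=0 char='r'
After 8 (b): row=0 col=0 char='r'
After 9 (w): row=0 col=6 char='l'
After 10 (b): row=0 col=0 char='r'
After 11 (gg): row=0 col=0 char='r'
After 12 (0): row=0 col=0 char='r'

Answer: r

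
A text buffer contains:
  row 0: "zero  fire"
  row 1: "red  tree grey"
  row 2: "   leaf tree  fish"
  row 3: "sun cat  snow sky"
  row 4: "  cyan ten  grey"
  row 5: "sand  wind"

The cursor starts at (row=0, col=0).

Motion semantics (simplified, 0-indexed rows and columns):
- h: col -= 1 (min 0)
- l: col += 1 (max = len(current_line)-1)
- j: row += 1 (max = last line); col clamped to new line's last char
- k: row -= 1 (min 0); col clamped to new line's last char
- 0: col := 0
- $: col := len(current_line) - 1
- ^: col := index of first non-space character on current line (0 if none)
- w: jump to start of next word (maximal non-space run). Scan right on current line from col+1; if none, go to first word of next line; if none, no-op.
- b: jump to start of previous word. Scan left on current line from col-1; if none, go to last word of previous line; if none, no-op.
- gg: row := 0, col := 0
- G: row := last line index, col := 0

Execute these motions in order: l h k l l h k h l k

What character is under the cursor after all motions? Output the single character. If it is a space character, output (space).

After 1 (l): row=0 col=1 char='e'
After 2 (h): row=0 col=0 char='z'
After 3 (k): row=0 col=0 char='z'
After 4 (l): row=0 col=1 char='e'
After 5 (l): row=0 col=2 char='r'
After 6 (h): row=0 col=1 char='e'
After 7 (k): row=0 col=1 char='e'
After 8 (h): row=0 col=0 char='z'
After 9 (l): row=0 col=1 char='e'
After 10 (k): row=0 col=1 char='e'

Answer: e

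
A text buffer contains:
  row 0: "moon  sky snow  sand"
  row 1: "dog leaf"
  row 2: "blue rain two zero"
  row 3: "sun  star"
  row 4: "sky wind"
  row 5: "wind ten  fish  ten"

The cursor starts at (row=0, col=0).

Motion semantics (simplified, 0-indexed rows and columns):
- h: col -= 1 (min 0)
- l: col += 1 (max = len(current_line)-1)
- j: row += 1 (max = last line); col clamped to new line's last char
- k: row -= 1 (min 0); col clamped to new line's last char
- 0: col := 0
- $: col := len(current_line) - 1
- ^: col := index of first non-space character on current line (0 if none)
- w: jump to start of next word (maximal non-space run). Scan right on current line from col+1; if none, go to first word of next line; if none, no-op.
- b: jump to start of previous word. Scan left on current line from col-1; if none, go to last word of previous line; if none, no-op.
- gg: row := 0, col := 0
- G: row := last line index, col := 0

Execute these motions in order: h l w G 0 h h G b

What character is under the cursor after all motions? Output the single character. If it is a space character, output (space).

After 1 (h): row=0 col=0 char='m'
After 2 (l): row=0 col=1 char='o'
After 3 (w): row=0 col=6 char='s'
After 4 (G): row=5 col=0 char='w'
After 5 (0): row=5 col=0 char='w'
After 6 (h): row=5 col=0 char='w'
After 7 (h): row=5 col=0 char='w'
After 8 (G): row=5 col=0 char='w'
After 9 (b): row=4 col=4 char='w'

Answer: w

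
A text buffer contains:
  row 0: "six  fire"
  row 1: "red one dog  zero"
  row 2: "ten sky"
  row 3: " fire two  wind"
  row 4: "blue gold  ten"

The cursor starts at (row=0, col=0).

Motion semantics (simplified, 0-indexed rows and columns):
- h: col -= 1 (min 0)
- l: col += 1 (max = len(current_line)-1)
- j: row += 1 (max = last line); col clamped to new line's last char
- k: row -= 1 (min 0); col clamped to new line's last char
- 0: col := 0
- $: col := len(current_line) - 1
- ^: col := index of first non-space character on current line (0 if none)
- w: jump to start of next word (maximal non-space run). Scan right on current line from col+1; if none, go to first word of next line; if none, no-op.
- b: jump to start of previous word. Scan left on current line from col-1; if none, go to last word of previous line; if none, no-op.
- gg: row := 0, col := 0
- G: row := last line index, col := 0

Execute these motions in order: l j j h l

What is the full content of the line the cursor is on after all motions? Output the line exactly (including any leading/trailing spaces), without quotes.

Answer: ten sky

Derivation:
After 1 (l): row=0 col=1 char='i'
After 2 (j): row=1 col=1 char='e'
After 3 (j): row=2 col=1 char='e'
After 4 (h): row=2 col=0 char='t'
After 5 (l): row=2 col=1 char='e'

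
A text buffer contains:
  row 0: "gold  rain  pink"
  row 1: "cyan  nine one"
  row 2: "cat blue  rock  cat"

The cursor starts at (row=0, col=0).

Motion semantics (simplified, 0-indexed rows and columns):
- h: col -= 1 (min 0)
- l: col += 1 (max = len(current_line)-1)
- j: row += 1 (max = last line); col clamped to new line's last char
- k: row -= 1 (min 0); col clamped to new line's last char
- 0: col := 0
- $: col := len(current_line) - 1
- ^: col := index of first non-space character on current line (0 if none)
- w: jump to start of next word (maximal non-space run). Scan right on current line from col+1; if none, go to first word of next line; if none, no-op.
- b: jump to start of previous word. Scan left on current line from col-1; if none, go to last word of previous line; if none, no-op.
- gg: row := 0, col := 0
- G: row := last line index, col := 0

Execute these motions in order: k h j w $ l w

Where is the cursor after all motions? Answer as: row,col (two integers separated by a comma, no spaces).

After 1 (k): row=0 col=0 char='g'
After 2 (h): row=0 col=0 char='g'
After 3 (j): row=1 col=0 char='c'
After 4 (w): row=1 col=6 char='n'
After 5 ($): row=1 col=13 char='e'
After 6 (l): row=1 col=13 char='e'
After 7 (w): row=2 col=0 char='c'

Answer: 2,0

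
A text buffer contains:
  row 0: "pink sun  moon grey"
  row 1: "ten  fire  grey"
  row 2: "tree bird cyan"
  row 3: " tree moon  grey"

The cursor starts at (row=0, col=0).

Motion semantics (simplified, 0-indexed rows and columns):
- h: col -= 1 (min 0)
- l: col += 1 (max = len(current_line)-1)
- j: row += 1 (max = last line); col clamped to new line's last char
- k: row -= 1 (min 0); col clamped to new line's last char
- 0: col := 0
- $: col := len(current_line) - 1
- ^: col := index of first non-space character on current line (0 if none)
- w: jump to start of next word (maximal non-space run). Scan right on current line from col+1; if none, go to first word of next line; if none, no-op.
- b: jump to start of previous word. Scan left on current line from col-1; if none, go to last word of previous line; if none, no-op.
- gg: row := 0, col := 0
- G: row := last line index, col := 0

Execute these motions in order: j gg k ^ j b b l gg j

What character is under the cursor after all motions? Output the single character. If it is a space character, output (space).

After 1 (j): row=1 col=0 char='t'
After 2 (gg): row=0 col=0 char='p'
After 3 (k): row=0 col=0 char='p'
After 4 (^): row=0 col=0 char='p'
After 5 (j): row=1 col=0 char='t'
After 6 (b): row=0 col=15 char='g'
After 7 (b): row=0 col=10 char='m'
After 8 (l): row=0 col=11 char='o'
After 9 (gg): row=0 col=0 char='p'
After 10 (j): row=1 col=0 char='t'

Answer: t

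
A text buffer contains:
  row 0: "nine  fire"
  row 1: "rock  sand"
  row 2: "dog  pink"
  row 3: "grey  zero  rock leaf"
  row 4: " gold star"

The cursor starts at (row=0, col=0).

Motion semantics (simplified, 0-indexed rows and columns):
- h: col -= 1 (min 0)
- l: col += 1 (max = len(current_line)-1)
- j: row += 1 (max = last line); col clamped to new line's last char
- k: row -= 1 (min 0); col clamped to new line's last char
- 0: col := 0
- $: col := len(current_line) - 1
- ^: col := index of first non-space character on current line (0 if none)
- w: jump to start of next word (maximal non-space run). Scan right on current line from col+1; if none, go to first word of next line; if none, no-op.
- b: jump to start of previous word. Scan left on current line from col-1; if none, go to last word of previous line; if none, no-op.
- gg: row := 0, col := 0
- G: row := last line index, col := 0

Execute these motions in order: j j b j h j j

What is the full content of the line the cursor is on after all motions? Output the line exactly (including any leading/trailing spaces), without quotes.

Answer:  gold star

Derivation:
After 1 (j): row=1 col=0 char='r'
After 2 (j): row=2 col=0 char='d'
After 3 (b): row=1 col=6 char='s'
After 4 (j): row=2 col=6 char='i'
After 5 (h): row=2 col=5 char='p'
After 6 (j): row=3 col=5 char='_'
After 7 (j): row=4 col=5 char='_'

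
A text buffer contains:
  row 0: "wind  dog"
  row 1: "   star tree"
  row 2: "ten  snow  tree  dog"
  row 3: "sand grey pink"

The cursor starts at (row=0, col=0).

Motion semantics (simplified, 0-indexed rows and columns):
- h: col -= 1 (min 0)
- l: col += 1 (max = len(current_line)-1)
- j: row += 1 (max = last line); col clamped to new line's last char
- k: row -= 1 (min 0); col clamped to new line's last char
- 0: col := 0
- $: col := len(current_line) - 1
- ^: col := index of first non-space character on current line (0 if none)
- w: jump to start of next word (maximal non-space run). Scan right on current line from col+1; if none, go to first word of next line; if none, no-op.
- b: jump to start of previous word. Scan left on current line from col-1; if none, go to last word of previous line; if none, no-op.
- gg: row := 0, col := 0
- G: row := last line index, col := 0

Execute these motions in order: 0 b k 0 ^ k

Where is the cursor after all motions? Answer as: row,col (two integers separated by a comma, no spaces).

After 1 (0): row=0 col=0 char='w'
After 2 (b): row=0 col=0 char='w'
After 3 (k): row=0 col=0 char='w'
After 4 (0): row=0 col=0 char='w'
After 5 (^): row=0 col=0 char='w'
After 6 (k): row=0 col=0 char='w'

Answer: 0,0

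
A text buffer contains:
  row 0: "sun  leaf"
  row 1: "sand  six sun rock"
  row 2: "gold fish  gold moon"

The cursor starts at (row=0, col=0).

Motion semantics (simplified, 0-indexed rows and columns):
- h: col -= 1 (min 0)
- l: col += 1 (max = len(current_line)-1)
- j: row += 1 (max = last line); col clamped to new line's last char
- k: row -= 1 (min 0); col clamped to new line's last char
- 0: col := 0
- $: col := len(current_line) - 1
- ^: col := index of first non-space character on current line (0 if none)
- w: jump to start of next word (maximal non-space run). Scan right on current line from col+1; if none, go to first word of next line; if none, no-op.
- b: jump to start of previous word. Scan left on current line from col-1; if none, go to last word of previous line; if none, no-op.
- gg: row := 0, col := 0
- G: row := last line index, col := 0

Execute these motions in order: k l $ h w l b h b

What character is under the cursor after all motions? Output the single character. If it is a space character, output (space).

Answer: l

Derivation:
After 1 (k): row=0 col=0 char='s'
After 2 (l): row=0 col=1 char='u'
After 3 ($): row=0 col=8 char='f'
After 4 (h): row=0 col=7 char='a'
After 5 (w): row=1 col=0 char='s'
After 6 (l): row=1 col=1 char='a'
After 7 (b): row=1 col=0 char='s'
After 8 (h): row=1 col=0 char='s'
After 9 (b): row=0 col=5 char='l'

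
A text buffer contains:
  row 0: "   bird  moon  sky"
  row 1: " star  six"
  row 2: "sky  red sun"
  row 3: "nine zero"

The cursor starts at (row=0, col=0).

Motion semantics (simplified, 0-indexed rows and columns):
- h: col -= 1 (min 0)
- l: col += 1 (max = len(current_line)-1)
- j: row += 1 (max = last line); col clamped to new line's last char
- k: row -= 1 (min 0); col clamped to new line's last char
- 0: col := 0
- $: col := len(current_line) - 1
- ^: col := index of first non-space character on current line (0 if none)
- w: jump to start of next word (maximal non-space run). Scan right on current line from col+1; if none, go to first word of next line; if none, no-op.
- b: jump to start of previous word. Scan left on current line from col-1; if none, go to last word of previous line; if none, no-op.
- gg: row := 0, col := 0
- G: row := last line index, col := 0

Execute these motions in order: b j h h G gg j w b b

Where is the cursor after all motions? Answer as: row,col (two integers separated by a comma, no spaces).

After 1 (b): row=0 col=0 char='_'
After 2 (j): row=1 col=0 char='_'
After 3 (h): row=1 col=0 char='_'
After 4 (h): row=1 col=0 char='_'
After 5 (G): row=3 col=0 char='n'
After 6 (gg): row=0 col=0 char='_'
After 7 (j): row=1 col=0 char='_'
After 8 (w): row=1 col=1 char='s'
After 9 (b): row=0 col=15 char='s'
After 10 (b): row=0 col=9 char='m'

Answer: 0,9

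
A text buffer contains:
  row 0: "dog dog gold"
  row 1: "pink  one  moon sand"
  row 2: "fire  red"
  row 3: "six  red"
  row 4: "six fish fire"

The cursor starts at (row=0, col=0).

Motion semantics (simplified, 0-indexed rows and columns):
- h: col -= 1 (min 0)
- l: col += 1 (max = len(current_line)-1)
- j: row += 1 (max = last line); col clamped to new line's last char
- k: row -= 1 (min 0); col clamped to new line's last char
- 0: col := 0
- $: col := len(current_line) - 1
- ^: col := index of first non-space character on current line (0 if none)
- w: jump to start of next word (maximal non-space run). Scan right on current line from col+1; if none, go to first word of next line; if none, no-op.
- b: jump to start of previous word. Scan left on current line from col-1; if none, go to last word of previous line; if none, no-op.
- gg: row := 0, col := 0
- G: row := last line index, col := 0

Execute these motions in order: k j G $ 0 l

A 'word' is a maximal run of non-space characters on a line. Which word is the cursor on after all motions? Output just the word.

After 1 (k): row=0 col=0 char='d'
After 2 (j): row=1 col=0 char='p'
After 3 (G): row=4 col=0 char='s'
After 4 ($): row=4 col=12 char='e'
After 5 (0): row=4 col=0 char='s'
After 6 (l): row=4 col=1 char='i'

Answer: six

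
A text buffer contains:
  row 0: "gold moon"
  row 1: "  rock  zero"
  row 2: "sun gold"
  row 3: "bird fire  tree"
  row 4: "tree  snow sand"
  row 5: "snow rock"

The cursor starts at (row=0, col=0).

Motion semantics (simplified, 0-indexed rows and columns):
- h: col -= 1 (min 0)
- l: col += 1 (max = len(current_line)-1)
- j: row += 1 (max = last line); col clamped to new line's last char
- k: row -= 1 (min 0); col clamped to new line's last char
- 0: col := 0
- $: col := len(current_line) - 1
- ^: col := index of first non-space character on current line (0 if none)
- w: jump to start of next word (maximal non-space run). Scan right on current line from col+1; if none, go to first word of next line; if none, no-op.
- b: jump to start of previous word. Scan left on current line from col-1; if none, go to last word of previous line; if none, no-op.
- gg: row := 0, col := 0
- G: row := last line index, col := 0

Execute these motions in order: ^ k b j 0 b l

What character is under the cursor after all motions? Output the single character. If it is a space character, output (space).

Answer: o

Derivation:
After 1 (^): row=0 col=0 char='g'
After 2 (k): row=0 col=0 char='g'
After 3 (b): row=0 col=0 char='g'
After 4 (j): row=1 col=0 char='_'
After 5 (0): row=1 col=0 char='_'
After 6 (b): row=0 col=5 char='m'
After 7 (l): row=0 col=6 char='o'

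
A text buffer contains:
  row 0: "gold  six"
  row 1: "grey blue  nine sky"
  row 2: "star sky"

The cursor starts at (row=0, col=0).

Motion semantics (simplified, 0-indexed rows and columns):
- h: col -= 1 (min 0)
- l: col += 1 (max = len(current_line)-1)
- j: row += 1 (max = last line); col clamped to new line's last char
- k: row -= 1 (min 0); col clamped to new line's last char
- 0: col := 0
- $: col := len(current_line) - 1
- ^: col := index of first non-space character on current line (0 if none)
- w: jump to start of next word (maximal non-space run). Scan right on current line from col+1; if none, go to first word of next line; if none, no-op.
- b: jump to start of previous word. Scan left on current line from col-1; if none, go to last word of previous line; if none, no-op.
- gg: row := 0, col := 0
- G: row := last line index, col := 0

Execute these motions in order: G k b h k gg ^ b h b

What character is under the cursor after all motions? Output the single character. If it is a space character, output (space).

Answer: g

Derivation:
After 1 (G): row=2 col=0 char='s'
After 2 (k): row=1 col=0 char='g'
After 3 (b): row=0 col=6 char='s'
After 4 (h): row=0 col=5 char='_'
After 5 (k): row=0 col=5 char='_'
After 6 (gg): row=0 col=0 char='g'
After 7 (^): row=0 col=0 char='g'
After 8 (b): row=0 col=0 char='g'
After 9 (h): row=0 col=0 char='g'
After 10 (b): row=0 col=0 char='g'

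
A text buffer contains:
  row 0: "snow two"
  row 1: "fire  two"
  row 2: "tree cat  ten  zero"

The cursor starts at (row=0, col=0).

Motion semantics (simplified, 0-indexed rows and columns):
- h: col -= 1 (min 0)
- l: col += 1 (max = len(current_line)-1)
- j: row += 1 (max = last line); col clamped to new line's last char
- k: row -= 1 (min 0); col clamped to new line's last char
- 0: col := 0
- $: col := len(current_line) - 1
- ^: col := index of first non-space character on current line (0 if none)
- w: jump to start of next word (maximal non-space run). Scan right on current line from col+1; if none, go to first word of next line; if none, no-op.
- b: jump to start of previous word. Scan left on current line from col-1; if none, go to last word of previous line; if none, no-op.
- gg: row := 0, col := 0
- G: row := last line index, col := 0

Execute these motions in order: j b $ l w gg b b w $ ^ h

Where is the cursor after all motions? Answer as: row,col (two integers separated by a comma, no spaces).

After 1 (j): row=1 col=0 char='f'
After 2 (b): row=0 col=5 char='t'
After 3 ($): row=0 col=7 char='o'
After 4 (l): row=0 col=7 char='o'
After 5 (w): row=1 col=0 char='f'
After 6 (gg): row=0 col=0 char='s'
After 7 (b): row=0 col=0 char='s'
After 8 (b): row=0 col=0 char='s'
After 9 (w): row=0 col=5 char='t'
After 10 ($): row=0 col=7 char='o'
After 11 (^): row=0 col=0 char='s'
After 12 (h): row=0 col=0 char='s'

Answer: 0,0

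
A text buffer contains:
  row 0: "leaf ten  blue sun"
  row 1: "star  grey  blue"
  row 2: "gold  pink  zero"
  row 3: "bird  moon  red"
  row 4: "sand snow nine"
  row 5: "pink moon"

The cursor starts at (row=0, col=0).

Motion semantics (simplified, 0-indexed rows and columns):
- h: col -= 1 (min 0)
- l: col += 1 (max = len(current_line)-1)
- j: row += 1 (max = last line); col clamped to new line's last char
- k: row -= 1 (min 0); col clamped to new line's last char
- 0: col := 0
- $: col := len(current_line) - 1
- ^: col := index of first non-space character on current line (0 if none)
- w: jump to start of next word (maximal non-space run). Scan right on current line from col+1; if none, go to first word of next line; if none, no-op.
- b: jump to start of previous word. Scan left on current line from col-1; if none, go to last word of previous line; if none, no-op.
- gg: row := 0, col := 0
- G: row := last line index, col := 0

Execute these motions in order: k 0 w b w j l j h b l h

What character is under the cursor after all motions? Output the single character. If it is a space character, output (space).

Answer: g

Derivation:
After 1 (k): row=0 col=0 char='l'
After 2 (0): row=0 col=0 char='l'
After 3 (w): row=0 col=5 char='t'
After 4 (b): row=0 col=0 char='l'
After 5 (w): row=0 col=5 char='t'
After 6 (j): row=1 col=5 char='_'
After 7 (l): row=1 col=6 char='g'
After 8 (j): row=2 col=6 char='p'
After 9 (h): row=2 col=5 char='_'
After 10 (b): row=2 col=0 char='g'
After 11 (l): row=2 col=1 char='o'
After 12 (h): row=2 col=0 char='g'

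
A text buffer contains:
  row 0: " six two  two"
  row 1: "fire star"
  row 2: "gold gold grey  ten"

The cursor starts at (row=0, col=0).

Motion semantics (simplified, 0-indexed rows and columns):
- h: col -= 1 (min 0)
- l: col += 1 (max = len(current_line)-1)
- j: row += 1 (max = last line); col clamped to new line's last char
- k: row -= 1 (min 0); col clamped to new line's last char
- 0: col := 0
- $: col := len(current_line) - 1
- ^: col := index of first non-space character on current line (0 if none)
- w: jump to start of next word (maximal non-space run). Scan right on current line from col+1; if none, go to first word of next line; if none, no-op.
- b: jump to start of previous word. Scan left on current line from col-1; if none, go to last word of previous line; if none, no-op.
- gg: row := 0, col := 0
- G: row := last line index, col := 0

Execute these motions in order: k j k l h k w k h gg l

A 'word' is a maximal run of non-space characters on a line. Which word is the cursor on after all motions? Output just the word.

After 1 (k): row=0 col=0 char='_'
After 2 (j): row=1 col=0 char='f'
After 3 (k): row=0 col=0 char='_'
After 4 (l): row=0 col=1 char='s'
After 5 (h): row=0 col=0 char='_'
After 6 (k): row=0 col=0 char='_'
After 7 (w): row=0 col=1 char='s'
After 8 (k): row=0 col=1 char='s'
After 9 (h): row=0 col=0 char='_'
After 10 (gg): row=0 col=0 char='_'
After 11 (l): row=0 col=1 char='s'

Answer: six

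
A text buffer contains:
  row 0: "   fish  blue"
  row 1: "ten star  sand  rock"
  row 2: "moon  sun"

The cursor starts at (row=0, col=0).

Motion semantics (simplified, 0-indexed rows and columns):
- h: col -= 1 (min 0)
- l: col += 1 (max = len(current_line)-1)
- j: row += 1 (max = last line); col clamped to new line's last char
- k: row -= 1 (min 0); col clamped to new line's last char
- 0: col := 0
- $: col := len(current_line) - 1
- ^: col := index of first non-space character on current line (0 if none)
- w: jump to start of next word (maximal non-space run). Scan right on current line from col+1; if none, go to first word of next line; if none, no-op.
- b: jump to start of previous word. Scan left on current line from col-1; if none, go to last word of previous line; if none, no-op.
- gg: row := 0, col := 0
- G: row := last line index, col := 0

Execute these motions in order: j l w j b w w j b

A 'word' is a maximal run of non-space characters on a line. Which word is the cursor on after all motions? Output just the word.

After 1 (j): row=1 col=0 char='t'
After 2 (l): row=1 col=1 char='e'
After 3 (w): row=1 col=4 char='s'
After 4 (j): row=2 col=4 char='_'
After 5 (b): row=2 col=0 char='m'
After 6 (w): row=2 col=6 char='s'
After 7 (w): row=2 col=6 char='s'
After 8 (j): row=2 col=6 char='s'
After 9 (b): row=2 col=0 char='m'

Answer: moon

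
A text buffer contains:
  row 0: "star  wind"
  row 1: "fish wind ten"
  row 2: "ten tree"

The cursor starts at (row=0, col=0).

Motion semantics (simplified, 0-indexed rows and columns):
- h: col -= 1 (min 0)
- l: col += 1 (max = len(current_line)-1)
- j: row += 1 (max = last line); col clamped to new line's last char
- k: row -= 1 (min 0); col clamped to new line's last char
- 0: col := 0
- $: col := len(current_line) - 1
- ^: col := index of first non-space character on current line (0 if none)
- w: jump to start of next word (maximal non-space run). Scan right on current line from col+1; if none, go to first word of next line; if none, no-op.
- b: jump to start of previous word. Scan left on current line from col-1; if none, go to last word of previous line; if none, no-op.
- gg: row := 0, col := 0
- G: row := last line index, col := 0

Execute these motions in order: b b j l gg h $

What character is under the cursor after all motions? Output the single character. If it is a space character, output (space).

After 1 (b): row=0 col=0 char='s'
After 2 (b): row=0 col=0 char='s'
After 3 (j): row=1 col=0 char='f'
After 4 (l): row=1 col=1 char='i'
After 5 (gg): row=0 col=0 char='s'
After 6 (h): row=0 col=0 char='s'
After 7 ($): row=0 col=9 char='d'

Answer: d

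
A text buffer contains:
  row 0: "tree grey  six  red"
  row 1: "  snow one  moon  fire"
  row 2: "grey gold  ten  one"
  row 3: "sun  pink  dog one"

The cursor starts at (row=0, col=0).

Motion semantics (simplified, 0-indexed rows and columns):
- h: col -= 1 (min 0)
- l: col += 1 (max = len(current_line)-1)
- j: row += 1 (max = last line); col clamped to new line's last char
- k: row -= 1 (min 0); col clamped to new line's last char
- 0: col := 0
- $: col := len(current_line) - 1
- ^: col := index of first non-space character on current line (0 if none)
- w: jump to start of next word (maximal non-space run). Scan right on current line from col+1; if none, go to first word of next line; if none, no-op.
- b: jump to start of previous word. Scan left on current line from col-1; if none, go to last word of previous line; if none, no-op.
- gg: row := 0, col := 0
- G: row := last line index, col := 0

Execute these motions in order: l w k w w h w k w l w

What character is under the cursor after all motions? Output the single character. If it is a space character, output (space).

After 1 (l): row=0 col=1 char='r'
After 2 (w): row=0 col=5 char='g'
After 3 (k): row=0 col=5 char='g'
After 4 (w): row=0 col=11 char='s'
After 5 (w): row=0 col=16 char='r'
After 6 (h): row=0 col=15 char='_'
After 7 (w): row=0 col=16 char='r'
After 8 (k): row=0 col=16 char='r'
After 9 (w): row=1 col=2 char='s'
After 10 (l): row=1 col=3 char='n'
After 11 (w): row=1 col=7 char='o'

Answer: o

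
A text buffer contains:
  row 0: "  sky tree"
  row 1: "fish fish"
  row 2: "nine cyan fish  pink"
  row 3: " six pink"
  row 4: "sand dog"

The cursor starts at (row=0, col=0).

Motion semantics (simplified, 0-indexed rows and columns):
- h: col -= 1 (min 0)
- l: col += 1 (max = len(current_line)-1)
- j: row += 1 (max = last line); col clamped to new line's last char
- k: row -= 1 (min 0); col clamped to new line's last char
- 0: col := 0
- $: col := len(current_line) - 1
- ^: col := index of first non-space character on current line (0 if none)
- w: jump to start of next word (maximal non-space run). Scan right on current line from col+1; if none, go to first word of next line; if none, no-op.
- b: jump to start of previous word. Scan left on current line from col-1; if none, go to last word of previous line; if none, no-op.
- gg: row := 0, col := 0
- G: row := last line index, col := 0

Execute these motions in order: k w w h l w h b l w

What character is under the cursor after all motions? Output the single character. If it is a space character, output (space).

After 1 (k): row=0 col=0 char='_'
After 2 (w): row=0 col=2 char='s'
After 3 (w): row=0 col=6 char='t'
After 4 (h): row=0 col=5 char='_'
After 5 (l): row=0 col=6 char='t'
After 6 (w): row=1 col=0 char='f'
After 7 (h): row=1 col=0 char='f'
After 8 (b): row=0 col=6 char='t'
After 9 (l): row=0 col=7 char='r'
After 10 (w): row=1 col=0 char='f'

Answer: f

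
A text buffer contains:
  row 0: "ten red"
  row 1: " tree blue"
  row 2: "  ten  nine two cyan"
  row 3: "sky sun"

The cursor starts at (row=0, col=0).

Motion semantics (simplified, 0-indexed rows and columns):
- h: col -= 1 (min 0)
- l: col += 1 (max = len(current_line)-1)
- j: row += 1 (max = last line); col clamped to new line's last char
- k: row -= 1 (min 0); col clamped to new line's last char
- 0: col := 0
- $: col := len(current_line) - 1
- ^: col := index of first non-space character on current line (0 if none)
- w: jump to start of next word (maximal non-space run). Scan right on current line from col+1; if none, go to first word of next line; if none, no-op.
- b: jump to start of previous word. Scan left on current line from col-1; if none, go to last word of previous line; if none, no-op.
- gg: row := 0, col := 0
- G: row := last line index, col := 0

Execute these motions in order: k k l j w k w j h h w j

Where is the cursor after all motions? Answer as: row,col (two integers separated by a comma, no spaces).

After 1 (k): row=0 col=0 char='t'
After 2 (k): row=0 col=0 char='t'
After 3 (l): row=0 col=1 char='e'
After 4 (j): row=1 col=1 char='t'
After 5 (w): row=1 col=6 char='b'
After 6 (k): row=0 col=6 char='d'
After 7 (w): row=1 col=1 char='t'
After 8 (j): row=2 col=1 char='_'
After 9 (h): row=2 col=0 char='_'
After 10 (h): row=2 col=0 char='_'
After 11 (w): row=2 col=2 char='t'
After 12 (j): row=3 col=2 char='y'

Answer: 3,2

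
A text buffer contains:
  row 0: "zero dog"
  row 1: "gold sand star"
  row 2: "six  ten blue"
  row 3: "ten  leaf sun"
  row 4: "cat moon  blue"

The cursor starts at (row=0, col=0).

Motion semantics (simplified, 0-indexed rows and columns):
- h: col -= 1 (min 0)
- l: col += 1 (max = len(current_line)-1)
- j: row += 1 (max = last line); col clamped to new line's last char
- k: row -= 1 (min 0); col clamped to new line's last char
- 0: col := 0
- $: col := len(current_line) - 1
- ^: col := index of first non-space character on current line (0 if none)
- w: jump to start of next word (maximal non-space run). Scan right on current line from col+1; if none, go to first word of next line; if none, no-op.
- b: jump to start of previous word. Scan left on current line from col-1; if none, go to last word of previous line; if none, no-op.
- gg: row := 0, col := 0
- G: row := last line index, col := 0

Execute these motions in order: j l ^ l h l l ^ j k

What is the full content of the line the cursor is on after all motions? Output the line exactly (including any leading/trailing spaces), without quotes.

After 1 (j): row=1 col=0 char='g'
After 2 (l): row=1 col=1 char='o'
After 3 (^): row=1 col=0 char='g'
After 4 (l): row=1 col=1 char='o'
After 5 (h): row=1 col=0 char='g'
After 6 (l): row=1 col=1 char='o'
After 7 (l): row=1 col=2 char='l'
After 8 (^): row=1 col=0 char='g'
After 9 (j): row=2 col=0 char='s'
After 10 (k): row=1 col=0 char='g'

Answer: gold sand star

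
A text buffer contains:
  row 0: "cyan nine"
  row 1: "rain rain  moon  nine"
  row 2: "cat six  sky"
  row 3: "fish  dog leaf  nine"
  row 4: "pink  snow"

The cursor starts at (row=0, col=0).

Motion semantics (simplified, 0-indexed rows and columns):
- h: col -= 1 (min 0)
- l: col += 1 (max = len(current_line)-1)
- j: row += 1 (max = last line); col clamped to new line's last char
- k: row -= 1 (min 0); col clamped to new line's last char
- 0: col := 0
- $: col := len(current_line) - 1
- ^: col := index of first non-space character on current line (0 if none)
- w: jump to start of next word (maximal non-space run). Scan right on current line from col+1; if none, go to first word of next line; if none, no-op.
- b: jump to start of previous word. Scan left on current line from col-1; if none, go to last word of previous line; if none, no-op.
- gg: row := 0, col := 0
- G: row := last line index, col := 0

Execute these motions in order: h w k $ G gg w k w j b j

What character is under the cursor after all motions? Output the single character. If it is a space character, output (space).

After 1 (h): row=0 col=0 char='c'
After 2 (w): row=0 col=5 char='n'
After 3 (k): row=0 col=5 char='n'
After 4 ($): row=0 col=8 char='e'
After 5 (G): row=4 col=0 char='p'
After 6 (gg): row=0 col=0 char='c'
After 7 (w): row=0 col=5 char='n'
After 8 (k): row=0 col=5 char='n'
After 9 (w): row=1 col=0 char='r'
After 10 (j): row=2 col=0 char='c'
After 11 (b): row=1 col=17 char='n'
After 12 (j): row=2 col=11 char='y'

Answer: y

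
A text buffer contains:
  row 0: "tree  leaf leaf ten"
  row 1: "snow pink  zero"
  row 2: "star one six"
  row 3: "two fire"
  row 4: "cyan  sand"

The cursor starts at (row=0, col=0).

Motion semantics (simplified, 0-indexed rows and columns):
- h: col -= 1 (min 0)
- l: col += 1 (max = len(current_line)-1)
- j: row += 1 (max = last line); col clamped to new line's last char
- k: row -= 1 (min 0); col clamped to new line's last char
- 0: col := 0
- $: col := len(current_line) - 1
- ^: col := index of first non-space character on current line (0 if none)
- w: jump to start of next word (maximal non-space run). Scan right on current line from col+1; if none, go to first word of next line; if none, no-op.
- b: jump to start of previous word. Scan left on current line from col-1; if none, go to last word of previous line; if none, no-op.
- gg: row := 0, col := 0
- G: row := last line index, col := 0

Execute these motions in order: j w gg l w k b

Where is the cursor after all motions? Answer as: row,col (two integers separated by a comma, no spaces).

After 1 (j): row=1 col=0 char='s'
After 2 (w): row=1 col=5 char='p'
After 3 (gg): row=0 col=0 char='t'
After 4 (l): row=0 col=1 char='r'
After 5 (w): row=0 col=6 char='l'
After 6 (k): row=0 col=6 char='l'
After 7 (b): row=0 col=0 char='t'

Answer: 0,0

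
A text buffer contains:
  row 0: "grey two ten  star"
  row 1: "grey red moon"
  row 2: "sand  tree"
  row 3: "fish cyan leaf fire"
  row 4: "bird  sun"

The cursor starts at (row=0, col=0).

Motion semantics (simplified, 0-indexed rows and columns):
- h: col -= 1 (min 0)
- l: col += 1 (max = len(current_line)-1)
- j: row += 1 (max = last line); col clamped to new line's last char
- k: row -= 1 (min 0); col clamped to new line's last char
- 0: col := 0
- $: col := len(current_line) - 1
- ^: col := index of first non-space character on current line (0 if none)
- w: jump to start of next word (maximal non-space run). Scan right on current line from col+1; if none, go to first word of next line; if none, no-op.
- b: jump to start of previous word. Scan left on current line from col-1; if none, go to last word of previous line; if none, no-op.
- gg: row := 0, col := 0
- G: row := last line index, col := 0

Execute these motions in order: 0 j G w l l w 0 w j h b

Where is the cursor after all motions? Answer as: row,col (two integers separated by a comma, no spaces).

After 1 (0): row=0 col=0 char='g'
After 2 (j): row=1 col=0 char='g'
After 3 (G): row=4 col=0 char='b'
After 4 (w): row=4 col=6 char='s'
After 5 (l): row=4 col=7 char='u'
After 6 (l): row=4 col=8 char='n'
After 7 (w): row=4 col=8 char='n'
After 8 (0): row=4 col=0 char='b'
After 9 (w): row=4 col=6 char='s'
After 10 (j): row=4 col=6 char='s'
After 11 (h): row=4 col=5 char='_'
After 12 (b): row=4 col=0 char='b'

Answer: 4,0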